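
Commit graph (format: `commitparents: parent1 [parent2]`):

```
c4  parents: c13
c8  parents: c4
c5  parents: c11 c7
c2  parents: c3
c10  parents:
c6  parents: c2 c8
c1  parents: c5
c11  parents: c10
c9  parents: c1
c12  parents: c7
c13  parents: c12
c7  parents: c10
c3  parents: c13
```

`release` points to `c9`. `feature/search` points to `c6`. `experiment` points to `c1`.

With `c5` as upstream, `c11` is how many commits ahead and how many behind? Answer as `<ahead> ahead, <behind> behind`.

0 ahead, 2 behind

Reachable from c11: {c10, c11}.
Reachable from c5: {c10, c11, c5, c7}.
Only in c11's history (ahead): {} — 0.
Only in c5's history (behind): {c5, c7} — 2.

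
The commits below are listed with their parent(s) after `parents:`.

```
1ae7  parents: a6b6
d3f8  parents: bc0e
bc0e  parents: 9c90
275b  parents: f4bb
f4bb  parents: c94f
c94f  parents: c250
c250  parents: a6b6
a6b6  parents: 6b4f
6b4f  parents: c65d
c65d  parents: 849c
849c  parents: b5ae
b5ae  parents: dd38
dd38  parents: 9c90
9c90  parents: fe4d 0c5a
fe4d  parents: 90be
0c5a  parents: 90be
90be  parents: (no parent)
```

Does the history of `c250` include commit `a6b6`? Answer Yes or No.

Ancestors of c250 (commits reachable by following parents): {0c5a, 6b4f, 849c, 90be, 9c90, a6b6, b5ae, c250, c65d, dd38, fe4d}.
a6b6 is in that set, so it is an ancestor of c250.

Yes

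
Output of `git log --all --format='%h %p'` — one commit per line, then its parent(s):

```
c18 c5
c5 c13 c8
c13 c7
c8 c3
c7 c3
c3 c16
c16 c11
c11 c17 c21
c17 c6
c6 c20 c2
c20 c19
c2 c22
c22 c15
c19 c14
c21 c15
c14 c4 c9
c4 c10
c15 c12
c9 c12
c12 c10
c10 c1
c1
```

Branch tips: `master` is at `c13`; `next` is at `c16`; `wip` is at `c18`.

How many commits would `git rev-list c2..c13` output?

Reachable from c13: {c1, c10, c11, c12, c13, c14, c15, c16, c17, c19, c2, c20, c21, c22, c3, c4, c6, c7, c9}.
Reachable from c2: {c1, c10, c12, c15, c2, c22}.
In c13's history but not c2's: {c11, c13, c14, c16, c17, c19, c20, c21, c3, c4, c6, c7, c9} — 13 commits.

13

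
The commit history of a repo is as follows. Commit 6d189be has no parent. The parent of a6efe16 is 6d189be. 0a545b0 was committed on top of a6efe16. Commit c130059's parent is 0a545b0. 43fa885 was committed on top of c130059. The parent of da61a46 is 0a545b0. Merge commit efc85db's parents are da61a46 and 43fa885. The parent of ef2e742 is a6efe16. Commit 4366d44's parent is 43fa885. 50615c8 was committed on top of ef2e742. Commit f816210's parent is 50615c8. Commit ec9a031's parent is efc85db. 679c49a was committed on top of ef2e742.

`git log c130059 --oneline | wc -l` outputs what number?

4

Walking parent pointers from c130059: reachable set = {0a545b0, 6d189be, a6efe16, c130059}.
That is 4 commits.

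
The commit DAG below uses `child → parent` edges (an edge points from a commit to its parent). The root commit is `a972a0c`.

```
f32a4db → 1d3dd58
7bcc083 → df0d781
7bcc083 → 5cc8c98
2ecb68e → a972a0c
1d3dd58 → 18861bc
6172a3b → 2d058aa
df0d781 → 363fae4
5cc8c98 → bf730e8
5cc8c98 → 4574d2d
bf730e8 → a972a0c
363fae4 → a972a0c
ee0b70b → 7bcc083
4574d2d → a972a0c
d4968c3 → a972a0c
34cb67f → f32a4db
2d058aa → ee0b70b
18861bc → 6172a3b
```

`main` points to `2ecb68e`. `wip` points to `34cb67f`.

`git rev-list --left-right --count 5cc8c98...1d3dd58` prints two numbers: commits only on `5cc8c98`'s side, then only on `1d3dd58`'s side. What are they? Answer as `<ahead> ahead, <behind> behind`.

Reachable from 5cc8c98: {4574d2d, 5cc8c98, a972a0c, bf730e8}.
Reachable from 1d3dd58: {18861bc, 1d3dd58, 2d058aa, 363fae4, 4574d2d, 5cc8c98, 6172a3b, 7bcc083, a972a0c, bf730e8, df0d781, ee0b70b}.
Only in 5cc8c98's history (ahead): {} — 0.
Only in 1d3dd58's history (behind): {18861bc, 1d3dd58, 2d058aa, 363fae4, 6172a3b, 7bcc083, df0d781, ee0b70b} — 8.

0 ahead, 8 behind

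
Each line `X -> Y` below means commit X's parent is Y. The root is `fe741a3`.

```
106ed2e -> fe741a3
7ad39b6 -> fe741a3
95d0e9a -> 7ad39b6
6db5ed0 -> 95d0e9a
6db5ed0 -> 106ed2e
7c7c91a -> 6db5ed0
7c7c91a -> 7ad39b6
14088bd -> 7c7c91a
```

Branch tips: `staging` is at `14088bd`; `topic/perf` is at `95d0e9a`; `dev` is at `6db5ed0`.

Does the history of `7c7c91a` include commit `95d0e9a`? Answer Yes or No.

Yes

Ancestors of 7c7c91a (commits reachable by following parents): {106ed2e, 6db5ed0, 7ad39b6, 7c7c91a, 95d0e9a, fe741a3}.
95d0e9a is in that set, so it is an ancestor of 7c7c91a.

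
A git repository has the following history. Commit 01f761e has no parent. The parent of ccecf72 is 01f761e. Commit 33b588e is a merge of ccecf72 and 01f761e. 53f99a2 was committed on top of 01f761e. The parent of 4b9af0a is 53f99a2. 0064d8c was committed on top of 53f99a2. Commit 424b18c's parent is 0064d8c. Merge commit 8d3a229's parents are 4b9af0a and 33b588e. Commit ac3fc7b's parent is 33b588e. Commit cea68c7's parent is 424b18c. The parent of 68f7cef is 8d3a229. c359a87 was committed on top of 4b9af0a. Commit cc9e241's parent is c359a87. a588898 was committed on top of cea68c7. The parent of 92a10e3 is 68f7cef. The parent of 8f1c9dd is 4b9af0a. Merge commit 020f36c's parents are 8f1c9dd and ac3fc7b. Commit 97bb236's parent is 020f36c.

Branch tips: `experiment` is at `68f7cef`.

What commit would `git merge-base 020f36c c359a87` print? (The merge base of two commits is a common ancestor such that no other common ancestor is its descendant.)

4b9af0a

Ancestors of 020f36c: {01f761e, 020f36c, 33b588e, 4b9af0a, 53f99a2, 8f1c9dd, ac3fc7b, ccecf72}.
Ancestors of c359a87: {01f761e, 4b9af0a, 53f99a2, c359a87}.
Common ancestors: {01f761e, 4b9af0a, 53f99a2}.
Among these, 4b9af0a is not an ancestor of any other common ancestor — it is the merge base.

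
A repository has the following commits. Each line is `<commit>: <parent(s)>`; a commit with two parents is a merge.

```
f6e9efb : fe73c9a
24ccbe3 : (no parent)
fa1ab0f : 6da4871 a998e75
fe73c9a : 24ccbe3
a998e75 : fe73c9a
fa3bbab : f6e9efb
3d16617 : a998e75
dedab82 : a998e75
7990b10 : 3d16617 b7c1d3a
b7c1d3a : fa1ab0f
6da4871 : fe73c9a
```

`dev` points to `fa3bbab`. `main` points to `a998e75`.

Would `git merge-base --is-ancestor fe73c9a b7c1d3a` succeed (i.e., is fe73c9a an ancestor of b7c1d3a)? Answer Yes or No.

Ancestors of b7c1d3a (commits reachable by following parents): {24ccbe3, 6da4871, a998e75, b7c1d3a, fa1ab0f, fe73c9a}.
fe73c9a is in that set, so it is an ancestor of b7c1d3a.

Yes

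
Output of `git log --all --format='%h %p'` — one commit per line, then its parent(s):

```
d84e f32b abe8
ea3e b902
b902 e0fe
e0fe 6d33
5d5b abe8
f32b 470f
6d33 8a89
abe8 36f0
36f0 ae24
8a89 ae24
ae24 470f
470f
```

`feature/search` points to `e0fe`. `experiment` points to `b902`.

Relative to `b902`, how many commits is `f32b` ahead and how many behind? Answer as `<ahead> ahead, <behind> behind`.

1 ahead, 5 behind

Reachable from f32b: {470f, f32b}.
Reachable from b902: {470f, 6d33, 8a89, ae24, b902, e0fe}.
Only in f32b's history (ahead): {f32b} — 1.
Only in b902's history (behind): {6d33, 8a89, ae24, b902, e0fe} — 5.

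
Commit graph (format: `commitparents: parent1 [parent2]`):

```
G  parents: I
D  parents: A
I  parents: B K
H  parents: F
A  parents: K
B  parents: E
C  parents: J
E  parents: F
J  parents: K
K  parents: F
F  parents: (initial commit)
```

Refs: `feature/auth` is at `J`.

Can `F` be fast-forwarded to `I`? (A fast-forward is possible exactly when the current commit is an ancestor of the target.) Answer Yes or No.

A fast-forward from F to I is possible iff F is an ancestor of I.
Ancestors of I: {B, E, F, I, K}.
F is among them, so fast-forward is possible.

Yes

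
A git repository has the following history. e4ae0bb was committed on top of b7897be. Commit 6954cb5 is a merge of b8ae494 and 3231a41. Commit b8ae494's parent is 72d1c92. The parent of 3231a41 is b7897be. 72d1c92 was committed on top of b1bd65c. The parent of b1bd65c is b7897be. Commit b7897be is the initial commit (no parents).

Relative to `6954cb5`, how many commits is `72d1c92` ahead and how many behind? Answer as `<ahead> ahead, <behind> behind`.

Reachable from 72d1c92: {72d1c92, b1bd65c, b7897be}.
Reachable from 6954cb5: {3231a41, 6954cb5, 72d1c92, b1bd65c, b7897be, b8ae494}.
Only in 72d1c92's history (ahead): {} — 0.
Only in 6954cb5's history (behind): {3231a41, 6954cb5, b8ae494} — 3.

0 ahead, 3 behind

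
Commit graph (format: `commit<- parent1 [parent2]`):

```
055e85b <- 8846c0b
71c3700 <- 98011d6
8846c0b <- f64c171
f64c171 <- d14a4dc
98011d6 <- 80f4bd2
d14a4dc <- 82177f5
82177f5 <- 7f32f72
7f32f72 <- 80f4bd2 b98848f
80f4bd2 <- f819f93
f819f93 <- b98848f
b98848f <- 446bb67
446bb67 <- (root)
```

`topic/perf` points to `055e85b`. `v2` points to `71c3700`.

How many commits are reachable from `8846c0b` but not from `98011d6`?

Reachable from 8846c0b: {446bb67, 7f32f72, 80f4bd2, 82177f5, 8846c0b, b98848f, d14a4dc, f64c171, f819f93}.
Reachable from 98011d6: {446bb67, 80f4bd2, 98011d6, b98848f, f819f93}.
In 8846c0b's history but not 98011d6's: {7f32f72, 82177f5, 8846c0b, d14a4dc, f64c171} — 5 commits.

5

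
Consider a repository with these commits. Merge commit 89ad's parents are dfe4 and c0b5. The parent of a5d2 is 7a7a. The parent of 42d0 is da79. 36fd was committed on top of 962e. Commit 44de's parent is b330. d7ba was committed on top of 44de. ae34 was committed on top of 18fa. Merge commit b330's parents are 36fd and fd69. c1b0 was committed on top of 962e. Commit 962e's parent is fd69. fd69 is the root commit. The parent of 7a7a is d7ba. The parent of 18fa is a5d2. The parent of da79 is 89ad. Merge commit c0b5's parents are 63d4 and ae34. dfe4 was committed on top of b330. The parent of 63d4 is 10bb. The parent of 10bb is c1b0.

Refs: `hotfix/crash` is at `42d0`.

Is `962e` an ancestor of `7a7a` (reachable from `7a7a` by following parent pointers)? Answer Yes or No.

Ancestors of 7a7a (commits reachable by following parents): {36fd, 44de, 7a7a, 962e, b330, d7ba, fd69}.
962e is in that set, so it is an ancestor of 7a7a.

Yes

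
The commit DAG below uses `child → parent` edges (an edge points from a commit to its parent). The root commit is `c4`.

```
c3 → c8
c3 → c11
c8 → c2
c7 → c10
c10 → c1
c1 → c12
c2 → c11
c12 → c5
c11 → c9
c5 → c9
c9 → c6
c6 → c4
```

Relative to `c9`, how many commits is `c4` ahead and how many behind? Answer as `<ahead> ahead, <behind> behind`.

Reachable from c4: {c4}.
Reachable from c9: {c4, c6, c9}.
Only in c4's history (ahead): {} — 0.
Only in c9's history (behind): {c6, c9} — 2.

0 ahead, 2 behind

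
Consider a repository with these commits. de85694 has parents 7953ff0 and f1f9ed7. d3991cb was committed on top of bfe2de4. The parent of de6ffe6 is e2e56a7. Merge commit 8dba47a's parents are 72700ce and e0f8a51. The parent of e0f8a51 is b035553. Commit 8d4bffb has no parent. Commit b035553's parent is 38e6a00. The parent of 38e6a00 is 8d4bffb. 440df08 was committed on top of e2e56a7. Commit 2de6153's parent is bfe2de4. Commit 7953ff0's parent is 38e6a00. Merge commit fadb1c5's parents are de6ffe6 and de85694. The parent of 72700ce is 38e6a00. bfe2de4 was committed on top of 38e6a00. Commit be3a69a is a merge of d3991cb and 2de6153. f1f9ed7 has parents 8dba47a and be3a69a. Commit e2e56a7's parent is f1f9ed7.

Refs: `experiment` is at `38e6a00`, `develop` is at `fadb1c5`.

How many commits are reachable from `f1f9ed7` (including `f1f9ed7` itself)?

11

Walking parent pointers from f1f9ed7: reachable set = {2de6153, 38e6a00, 72700ce, 8d4bffb, 8dba47a, b035553, be3a69a, bfe2de4, d3991cb, e0f8a51, f1f9ed7}.
That is 11 commits.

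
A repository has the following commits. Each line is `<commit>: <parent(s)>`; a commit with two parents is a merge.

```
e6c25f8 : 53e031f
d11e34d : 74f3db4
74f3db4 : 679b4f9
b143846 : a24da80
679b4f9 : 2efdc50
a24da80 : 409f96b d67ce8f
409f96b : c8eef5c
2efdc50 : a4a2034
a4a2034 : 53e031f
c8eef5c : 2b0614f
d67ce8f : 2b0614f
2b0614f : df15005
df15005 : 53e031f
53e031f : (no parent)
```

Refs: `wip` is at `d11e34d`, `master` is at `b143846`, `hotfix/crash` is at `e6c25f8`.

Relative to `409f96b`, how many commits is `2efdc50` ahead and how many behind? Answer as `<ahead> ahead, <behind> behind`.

Reachable from 2efdc50: {2efdc50, 53e031f, a4a2034}.
Reachable from 409f96b: {2b0614f, 409f96b, 53e031f, c8eef5c, df15005}.
Only in 2efdc50's history (ahead): {2efdc50, a4a2034} — 2.
Only in 409f96b's history (behind): {2b0614f, 409f96b, c8eef5c, df15005} — 4.

2 ahead, 4 behind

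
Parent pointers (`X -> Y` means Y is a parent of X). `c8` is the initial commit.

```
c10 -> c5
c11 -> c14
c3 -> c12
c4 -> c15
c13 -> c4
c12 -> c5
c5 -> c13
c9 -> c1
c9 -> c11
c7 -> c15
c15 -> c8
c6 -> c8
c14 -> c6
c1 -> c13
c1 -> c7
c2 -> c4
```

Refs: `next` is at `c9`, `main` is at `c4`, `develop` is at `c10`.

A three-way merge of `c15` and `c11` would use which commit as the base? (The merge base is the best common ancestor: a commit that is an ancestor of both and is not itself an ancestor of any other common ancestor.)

c8

Ancestors of c15: {c15, c8}.
Ancestors of c11: {c11, c14, c6, c8}.
Common ancestors: {c8}.
The only common ancestor is c8, so it is the merge base.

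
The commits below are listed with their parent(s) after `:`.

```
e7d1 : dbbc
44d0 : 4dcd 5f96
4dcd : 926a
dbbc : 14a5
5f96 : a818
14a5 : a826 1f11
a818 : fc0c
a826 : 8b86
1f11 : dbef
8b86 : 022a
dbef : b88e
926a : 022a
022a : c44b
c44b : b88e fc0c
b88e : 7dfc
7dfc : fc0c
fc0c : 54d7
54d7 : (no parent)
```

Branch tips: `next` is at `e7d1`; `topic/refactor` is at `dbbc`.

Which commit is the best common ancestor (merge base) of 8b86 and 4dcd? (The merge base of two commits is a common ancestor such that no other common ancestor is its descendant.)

Ancestors of 8b86: {022a, 54d7, 7dfc, 8b86, b88e, c44b, fc0c}.
Ancestors of 4dcd: {022a, 4dcd, 54d7, 7dfc, 926a, b88e, c44b, fc0c}.
Common ancestors: {022a, 54d7, 7dfc, b88e, c44b, fc0c}.
Among these, 022a is not an ancestor of any other common ancestor — it is the merge base.

022a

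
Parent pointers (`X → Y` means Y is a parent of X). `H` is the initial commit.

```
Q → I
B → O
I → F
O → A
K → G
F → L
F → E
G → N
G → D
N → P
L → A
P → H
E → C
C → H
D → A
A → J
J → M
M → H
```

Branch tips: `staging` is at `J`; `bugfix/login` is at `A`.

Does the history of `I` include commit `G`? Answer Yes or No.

Ancestors of I: {A, C, E, F, H, I, J, L, M}.
G is not in that set, so it is not an ancestor of I.

No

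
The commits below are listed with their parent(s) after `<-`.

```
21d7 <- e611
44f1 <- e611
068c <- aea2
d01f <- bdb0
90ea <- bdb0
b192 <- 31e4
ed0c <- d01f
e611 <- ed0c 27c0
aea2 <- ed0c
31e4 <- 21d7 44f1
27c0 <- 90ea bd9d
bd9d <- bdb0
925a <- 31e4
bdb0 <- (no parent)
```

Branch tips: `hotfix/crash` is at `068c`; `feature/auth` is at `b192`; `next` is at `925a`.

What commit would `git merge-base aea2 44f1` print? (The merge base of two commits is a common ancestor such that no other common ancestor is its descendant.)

Ancestors of aea2: {aea2, bdb0, d01f, ed0c}.
Ancestors of 44f1: {27c0, 44f1, 90ea, bd9d, bdb0, d01f, e611, ed0c}.
Common ancestors: {bdb0, d01f, ed0c}.
Among these, ed0c is not an ancestor of any other common ancestor — it is the merge base.

ed0c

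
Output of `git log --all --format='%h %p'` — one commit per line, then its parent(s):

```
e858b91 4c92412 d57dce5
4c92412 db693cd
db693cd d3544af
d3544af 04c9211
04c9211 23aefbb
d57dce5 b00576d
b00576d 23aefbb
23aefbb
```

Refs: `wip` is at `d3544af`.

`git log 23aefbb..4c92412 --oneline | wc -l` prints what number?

4

Reachable from 4c92412: {04c9211, 23aefbb, 4c92412, d3544af, db693cd}.
Reachable from 23aefbb: {23aefbb}.
In 4c92412's history but not 23aefbb's: {04c9211, 4c92412, d3544af, db693cd} — 4 commits.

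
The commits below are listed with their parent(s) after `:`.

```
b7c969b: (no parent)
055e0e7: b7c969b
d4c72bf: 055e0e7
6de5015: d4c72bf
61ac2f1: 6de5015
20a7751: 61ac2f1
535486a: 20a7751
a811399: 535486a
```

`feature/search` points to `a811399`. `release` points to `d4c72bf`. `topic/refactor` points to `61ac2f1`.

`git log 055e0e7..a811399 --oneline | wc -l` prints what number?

6

Reachable from a811399: {055e0e7, 20a7751, 535486a, 61ac2f1, 6de5015, a811399, b7c969b, d4c72bf}.
Reachable from 055e0e7: {055e0e7, b7c969b}.
In a811399's history but not 055e0e7's: {20a7751, 535486a, 61ac2f1, 6de5015, a811399, d4c72bf} — 6 commits.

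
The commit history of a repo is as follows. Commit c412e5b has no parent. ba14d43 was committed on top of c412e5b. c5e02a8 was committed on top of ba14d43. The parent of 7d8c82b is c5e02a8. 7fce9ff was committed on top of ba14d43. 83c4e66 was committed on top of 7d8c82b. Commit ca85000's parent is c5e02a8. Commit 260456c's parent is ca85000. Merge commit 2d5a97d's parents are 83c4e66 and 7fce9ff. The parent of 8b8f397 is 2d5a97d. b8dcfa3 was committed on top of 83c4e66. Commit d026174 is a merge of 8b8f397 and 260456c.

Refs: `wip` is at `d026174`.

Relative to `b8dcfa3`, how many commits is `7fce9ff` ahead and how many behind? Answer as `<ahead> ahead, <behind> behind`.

1 ahead, 4 behind

Reachable from 7fce9ff: {7fce9ff, ba14d43, c412e5b}.
Reachable from b8dcfa3: {7d8c82b, 83c4e66, b8dcfa3, ba14d43, c412e5b, c5e02a8}.
Only in 7fce9ff's history (ahead): {7fce9ff} — 1.
Only in b8dcfa3's history (behind): {7d8c82b, 83c4e66, b8dcfa3, c5e02a8} — 4.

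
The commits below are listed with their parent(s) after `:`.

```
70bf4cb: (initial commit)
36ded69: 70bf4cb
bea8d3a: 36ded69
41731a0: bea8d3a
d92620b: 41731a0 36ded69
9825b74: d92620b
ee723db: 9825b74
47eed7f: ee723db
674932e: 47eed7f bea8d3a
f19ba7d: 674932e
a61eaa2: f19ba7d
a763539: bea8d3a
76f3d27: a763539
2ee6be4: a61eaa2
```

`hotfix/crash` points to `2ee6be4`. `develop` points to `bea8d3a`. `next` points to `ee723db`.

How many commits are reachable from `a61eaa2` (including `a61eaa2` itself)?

Walking parent pointers from a61eaa2: reachable set = {36ded69, 41731a0, 47eed7f, 674932e, 70bf4cb, 9825b74, a61eaa2, bea8d3a, d92620b, ee723db, f19ba7d}.
That is 11 commits.

11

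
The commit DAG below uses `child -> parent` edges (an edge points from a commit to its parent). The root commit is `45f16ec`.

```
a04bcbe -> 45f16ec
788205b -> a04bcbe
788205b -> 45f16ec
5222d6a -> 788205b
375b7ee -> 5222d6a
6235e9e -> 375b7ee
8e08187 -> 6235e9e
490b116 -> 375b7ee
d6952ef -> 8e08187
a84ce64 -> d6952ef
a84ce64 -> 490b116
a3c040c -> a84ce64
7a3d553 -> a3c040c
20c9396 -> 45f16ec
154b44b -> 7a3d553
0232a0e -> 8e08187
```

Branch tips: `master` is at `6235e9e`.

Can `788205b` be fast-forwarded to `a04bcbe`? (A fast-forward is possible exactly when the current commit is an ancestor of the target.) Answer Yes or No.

No

A fast-forward from 788205b to a04bcbe is possible iff 788205b is an ancestor of a04bcbe.
Ancestors of a04bcbe: {45f16ec, a04bcbe}.
788205b is not among them, so fast-forward is not possible.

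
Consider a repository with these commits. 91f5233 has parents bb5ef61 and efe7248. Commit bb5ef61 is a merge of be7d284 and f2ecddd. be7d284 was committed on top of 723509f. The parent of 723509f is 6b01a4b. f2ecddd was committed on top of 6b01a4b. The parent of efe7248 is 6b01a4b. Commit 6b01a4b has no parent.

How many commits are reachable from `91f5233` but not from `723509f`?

Reachable from 91f5233: {6b01a4b, 723509f, 91f5233, bb5ef61, be7d284, efe7248, f2ecddd}.
Reachable from 723509f: {6b01a4b, 723509f}.
In 91f5233's history but not 723509f's: {91f5233, bb5ef61, be7d284, efe7248, f2ecddd} — 5 commits.

5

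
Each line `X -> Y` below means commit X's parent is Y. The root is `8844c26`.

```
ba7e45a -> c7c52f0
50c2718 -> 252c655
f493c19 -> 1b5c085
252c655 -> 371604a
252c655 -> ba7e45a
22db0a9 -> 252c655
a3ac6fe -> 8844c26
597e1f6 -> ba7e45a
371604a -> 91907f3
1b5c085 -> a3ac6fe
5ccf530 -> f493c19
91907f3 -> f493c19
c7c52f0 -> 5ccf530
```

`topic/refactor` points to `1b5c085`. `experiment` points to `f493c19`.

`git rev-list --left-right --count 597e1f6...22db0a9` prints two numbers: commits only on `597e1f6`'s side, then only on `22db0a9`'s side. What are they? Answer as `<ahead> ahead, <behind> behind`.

Reachable from 597e1f6: {1b5c085, 597e1f6, 5ccf530, 8844c26, a3ac6fe, ba7e45a, c7c52f0, f493c19}.
Reachable from 22db0a9: {1b5c085, 22db0a9, 252c655, 371604a, 5ccf530, 8844c26, 91907f3, a3ac6fe, ba7e45a, c7c52f0, f493c19}.
Only in 597e1f6's history (ahead): {597e1f6} — 1.
Only in 22db0a9's history (behind): {22db0a9, 252c655, 371604a, 91907f3} — 4.

1 ahead, 4 behind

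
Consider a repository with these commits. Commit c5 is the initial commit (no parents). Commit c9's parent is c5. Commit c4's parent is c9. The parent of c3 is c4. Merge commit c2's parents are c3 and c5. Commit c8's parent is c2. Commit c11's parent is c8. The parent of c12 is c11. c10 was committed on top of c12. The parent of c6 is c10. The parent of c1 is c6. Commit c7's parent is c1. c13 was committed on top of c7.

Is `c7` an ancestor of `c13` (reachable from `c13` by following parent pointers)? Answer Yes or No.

Yes

Ancestors of c13 (commits reachable by following parents): {c1, c10, c11, c12, c13, c2, c3, c4, c5, c6, c7, c8, c9}.
c7 is in that set, so it is an ancestor of c13.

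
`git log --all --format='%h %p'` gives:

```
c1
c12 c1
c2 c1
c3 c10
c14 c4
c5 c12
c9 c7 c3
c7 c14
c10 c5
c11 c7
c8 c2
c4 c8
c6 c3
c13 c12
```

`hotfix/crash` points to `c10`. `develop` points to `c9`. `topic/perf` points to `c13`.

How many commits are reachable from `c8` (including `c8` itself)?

Walking parent pointers from c8: reachable set = {c1, c2, c8}.
That is 3 commits.

3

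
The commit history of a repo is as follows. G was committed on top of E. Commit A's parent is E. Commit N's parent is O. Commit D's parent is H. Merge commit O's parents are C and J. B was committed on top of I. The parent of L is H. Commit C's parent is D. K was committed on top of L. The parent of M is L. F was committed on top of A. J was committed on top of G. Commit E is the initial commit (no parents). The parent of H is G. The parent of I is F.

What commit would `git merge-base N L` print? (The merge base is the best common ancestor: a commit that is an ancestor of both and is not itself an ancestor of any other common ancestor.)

H

Ancestors of N: {C, D, E, G, H, J, N, O}.
Ancestors of L: {E, G, H, L}.
Common ancestors: {E, G, H}.
Among these, H is not an ancestor of any other common ancestor — it is the merge base.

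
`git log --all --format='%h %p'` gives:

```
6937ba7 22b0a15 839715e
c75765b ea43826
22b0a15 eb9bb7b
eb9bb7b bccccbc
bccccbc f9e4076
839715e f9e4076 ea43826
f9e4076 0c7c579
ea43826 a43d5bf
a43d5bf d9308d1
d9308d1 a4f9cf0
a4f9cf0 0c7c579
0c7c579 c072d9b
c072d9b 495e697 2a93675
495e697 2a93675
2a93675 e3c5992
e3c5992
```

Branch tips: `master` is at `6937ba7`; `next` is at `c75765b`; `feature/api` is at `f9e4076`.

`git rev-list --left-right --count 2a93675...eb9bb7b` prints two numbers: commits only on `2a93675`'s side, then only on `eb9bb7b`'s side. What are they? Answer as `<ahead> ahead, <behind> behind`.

0 ahead, 6 behind

Reachable from 2a93675: {2a93675, e3c5992}.
Reachable from eb9bb7b: {0c7c579, 2a93675, 495e697, bccccbc, c072d9b, e3c5992, eb9bb7b, f9e4076}.
Only in 2a93675's history (ahead): {} — 0.
Only in eb9bb7b's history (behind): {0c7c579, 495e697, bccccbc, c072d9b, eb9bb7b, f9e4076} — 6.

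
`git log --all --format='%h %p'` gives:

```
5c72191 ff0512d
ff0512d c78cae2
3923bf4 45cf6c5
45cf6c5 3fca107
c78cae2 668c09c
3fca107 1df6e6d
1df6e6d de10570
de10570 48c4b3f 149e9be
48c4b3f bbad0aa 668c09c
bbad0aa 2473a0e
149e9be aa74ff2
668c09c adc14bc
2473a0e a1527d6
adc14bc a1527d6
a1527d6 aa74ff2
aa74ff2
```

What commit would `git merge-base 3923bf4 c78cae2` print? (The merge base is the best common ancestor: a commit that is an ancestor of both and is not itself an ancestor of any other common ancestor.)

668c09c

Ancestors of 3923bf4: {149e9be, 1df6e6d, 2473a0e, 3923bf4, 3fca107, 45cf6c5, 48c4b3f, 668c09c, a1527d6, aa74ff2, adc14bc, bbad0aa, de10570}.
Ancestors of c78cae2: {668c09c, a1527d6, aa74ff2, adc14bc, c78cae2}.
Common ancestors: {668c09c, a1527d6, aa74ff2, adc14bc}.
Among these, 668c09c is not an ancestor of any other common ancestor — it is the merge base.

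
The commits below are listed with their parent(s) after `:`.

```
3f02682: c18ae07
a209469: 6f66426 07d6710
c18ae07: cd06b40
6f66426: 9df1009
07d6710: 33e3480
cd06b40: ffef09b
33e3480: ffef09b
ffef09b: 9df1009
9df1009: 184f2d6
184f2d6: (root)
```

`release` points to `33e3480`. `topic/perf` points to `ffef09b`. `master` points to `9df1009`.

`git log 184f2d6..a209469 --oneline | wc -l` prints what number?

Reachable from a209469: {07d6710, 184f2d6, 33e3480, 6f66426, 9df1009, a209469, ffef09b}.
Reachable from 184f2d6: {184f2d6}.
In a209469's history but not 184f2d6's: {07d6710, 33e3480, 6f66426, 9df1009, a209469, ffef09b} — 6 commits.

6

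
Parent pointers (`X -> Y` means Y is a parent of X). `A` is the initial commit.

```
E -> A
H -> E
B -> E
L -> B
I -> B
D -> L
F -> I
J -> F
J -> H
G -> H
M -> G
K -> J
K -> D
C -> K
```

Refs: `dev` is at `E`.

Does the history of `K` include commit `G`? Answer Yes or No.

No

Ancestors of K: {A, B, D, E, F, H, I, J, K, L}.
G is not in that set, so it is not an ancestor of K.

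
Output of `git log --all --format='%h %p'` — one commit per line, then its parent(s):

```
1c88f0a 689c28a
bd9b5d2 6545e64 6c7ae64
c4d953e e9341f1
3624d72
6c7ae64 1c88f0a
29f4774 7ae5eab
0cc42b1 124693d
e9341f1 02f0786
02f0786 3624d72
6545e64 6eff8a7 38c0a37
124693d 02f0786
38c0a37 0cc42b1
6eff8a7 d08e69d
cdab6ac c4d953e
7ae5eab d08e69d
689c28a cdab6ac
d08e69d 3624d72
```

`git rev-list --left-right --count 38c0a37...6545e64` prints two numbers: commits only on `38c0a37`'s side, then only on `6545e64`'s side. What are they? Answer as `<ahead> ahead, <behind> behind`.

Reachable from 38c0a37: {02f0786, 0cc42b1, 124693d, 3624d72, 38c0a37}.
Reachable from 6545e64: {02f0786, 0cc42b1, 124693d, 3624d72, 38c0a37, 6545e64, 6eff8a7, d08e69d}.
Only in 38c0a37's history (ahead): {} — 0.
Only in 6545e64's history (behind): {6545e64, 6eff8a7, d08e69d} — 3.

0 ahead, 3 behind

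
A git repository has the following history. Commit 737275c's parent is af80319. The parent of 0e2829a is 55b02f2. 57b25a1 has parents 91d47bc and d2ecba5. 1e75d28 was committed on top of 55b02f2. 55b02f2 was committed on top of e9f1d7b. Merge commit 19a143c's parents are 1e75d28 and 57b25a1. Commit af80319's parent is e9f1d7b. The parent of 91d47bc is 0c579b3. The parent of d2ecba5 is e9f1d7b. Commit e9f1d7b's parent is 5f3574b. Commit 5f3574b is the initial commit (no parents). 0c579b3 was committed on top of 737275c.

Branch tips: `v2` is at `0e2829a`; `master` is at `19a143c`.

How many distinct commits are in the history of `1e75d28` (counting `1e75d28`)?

4

Walking parent pointers from 1e75d28: reachable set = {1e75d28, 55b02f2, 5f3574b, e9f1d7b}.
That is 4 commits.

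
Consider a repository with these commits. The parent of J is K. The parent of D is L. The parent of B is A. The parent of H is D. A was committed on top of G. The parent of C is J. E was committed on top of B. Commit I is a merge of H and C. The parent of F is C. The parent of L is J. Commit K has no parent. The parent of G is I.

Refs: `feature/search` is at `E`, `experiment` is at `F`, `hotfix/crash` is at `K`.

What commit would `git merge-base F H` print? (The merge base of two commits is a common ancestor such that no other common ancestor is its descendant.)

Ancestors of F: {C, F, J, K}.
Ancestors of H: {D, H, J, K, L}.
Common ancestors: {J, K}.
Among these, J is not an ancestor of any other common ancestor — it is the merge base.

J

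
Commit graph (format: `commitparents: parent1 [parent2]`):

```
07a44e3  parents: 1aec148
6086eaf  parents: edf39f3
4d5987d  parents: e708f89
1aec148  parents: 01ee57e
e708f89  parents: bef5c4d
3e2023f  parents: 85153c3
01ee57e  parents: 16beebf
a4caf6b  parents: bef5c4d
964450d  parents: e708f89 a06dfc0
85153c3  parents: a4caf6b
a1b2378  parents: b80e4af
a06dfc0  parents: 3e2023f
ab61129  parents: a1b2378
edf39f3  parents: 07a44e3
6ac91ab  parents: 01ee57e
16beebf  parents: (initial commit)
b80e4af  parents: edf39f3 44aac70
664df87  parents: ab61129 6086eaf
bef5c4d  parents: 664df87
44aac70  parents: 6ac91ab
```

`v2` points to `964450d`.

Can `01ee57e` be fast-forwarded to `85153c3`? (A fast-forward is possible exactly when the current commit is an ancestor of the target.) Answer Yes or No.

Yes

A fast-forward from 01ee57e to 85153c3 is possible iff 01ee57e is an ancestor of 85153c3.
Ancestors of 85153c3: {01ee57e, 07a44e3, 16beebf, 1aec148, 44aac70, 6086eaf, 664df87, 6ac91ab, 85153c3, a1b2378, a4caf6b, ab61129, b80e4af, bef5c4d, edf39f3}.
01ee57e is among them, so fast-forward is possible.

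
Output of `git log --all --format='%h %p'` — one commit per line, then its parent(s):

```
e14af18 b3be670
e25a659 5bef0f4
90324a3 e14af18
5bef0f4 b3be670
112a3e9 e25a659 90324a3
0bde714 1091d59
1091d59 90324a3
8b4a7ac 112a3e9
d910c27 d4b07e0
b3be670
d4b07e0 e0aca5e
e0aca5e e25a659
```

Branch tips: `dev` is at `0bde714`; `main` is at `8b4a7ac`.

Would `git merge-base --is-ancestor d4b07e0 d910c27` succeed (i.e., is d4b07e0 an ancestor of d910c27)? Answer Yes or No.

Yes

Ancestors of d910c27 (commits reachable by following parents): {5bef0f4, b3be670, d4b07e0, d910c27, e0aca5e, e25a659}.
d4b07e0 is in that set, so it is an ancestor of d910c27.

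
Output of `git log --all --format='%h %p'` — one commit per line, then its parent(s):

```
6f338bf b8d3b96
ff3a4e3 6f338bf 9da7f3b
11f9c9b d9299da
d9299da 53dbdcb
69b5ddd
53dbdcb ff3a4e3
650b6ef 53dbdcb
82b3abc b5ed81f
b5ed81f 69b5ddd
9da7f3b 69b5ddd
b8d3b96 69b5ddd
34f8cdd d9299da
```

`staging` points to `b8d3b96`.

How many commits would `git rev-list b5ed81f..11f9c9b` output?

Reachable from 11f9c9b: {11f9c9b, 53dbdcb, 69b5ddd, 6f338bf, 9da7f3b, b8d3b96, d9299da, ff3a4e3}.
Reachable from b5ed81f: {69b5ddd, b5ed81f}.
In 11f9c9b's history but not b5ed81f's: {11f9c9b, 53dbdcb, 6f338bf, 9da7f3b, b8d3b96, d9299da, ff3a4e3} — 7 commits.

7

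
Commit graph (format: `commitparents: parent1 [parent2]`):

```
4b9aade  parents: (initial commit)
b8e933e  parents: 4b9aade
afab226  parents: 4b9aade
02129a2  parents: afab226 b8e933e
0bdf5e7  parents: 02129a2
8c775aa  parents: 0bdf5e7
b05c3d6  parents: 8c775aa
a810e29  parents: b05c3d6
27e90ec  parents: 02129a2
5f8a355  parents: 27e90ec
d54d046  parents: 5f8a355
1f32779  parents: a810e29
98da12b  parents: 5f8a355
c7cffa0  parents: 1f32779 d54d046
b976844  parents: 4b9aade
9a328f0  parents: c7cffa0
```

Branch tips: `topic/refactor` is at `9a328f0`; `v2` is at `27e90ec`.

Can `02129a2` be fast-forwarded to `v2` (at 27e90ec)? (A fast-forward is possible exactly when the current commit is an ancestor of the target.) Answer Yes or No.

A fast-forward from 02129a2 to 27e90ec is possible iff 02129a2 is an ancestor of 27e90ec.
Ancestors of 27e90ec: {02129a2, 27e90ec, 4b9aade, afab226, b8e933e}.
02129a2 is among them, so fast-forward is possible.

Yes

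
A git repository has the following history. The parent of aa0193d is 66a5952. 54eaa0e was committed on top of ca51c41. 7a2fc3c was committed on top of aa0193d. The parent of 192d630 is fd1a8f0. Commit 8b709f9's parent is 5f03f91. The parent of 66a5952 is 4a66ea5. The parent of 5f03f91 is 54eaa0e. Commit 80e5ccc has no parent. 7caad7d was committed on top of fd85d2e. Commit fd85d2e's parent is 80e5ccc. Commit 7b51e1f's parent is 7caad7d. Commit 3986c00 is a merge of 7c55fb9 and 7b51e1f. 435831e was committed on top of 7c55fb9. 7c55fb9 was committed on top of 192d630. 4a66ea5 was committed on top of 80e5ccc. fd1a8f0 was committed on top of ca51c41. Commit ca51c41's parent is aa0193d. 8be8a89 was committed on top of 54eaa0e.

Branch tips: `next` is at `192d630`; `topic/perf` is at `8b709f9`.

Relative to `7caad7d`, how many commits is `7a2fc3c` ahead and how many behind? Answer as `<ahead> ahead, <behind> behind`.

4 ahead, 2 behind

Reachable from 7a2fc3c: {4a66ea5, 66a5952, 7a2fc3c, 80e5ccc, aa0193d}.
Reachable from 7caad7d: {7caad7d, 80e5ccc, fd85d2e}.
Only in 7a2fc3c's history (ahead): {4a66ea5, 66a5952, 7a2fc3c, aa0193d} — 4.
Only in 7caad7d's history (behind): {7caad7d, fd85d2e} — 2.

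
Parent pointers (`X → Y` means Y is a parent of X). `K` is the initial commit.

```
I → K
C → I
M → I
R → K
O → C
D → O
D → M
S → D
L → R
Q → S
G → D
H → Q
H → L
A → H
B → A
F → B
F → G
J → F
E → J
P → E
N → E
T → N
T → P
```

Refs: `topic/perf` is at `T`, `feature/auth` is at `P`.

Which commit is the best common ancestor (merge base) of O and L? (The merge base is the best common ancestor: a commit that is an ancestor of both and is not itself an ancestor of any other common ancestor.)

Ancestors of O: {C, I, K, O}.
Ancestors of L: {K, L, R}.
Common ancestors: {K}.
The only common ancestor is K, so it is the merge base.

K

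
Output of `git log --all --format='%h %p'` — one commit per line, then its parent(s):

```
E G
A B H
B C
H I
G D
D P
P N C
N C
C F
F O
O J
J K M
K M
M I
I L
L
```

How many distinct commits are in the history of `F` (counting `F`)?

7

Walking parent pointers from F: reachable set = {F, I, J, K, L, M, O}.
That is 7 commits.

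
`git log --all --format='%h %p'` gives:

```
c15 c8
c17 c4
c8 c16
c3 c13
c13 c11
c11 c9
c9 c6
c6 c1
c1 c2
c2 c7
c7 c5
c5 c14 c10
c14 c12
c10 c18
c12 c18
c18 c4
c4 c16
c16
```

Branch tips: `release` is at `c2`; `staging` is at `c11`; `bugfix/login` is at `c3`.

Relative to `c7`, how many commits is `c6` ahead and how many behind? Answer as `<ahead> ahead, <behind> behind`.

3 ahead, 0 behind

Reachable from c6: {c1, c10, c12, c14, c16, c18, c2, c4, c5, c6, c7}.
Reachable from c7: {c10, c12, c14, c16, c18, c4, c5, c7}.
Only in c6's history (ahead): {c1, c2, c6} — 3.
Only in c7's history (behind): {} — 0.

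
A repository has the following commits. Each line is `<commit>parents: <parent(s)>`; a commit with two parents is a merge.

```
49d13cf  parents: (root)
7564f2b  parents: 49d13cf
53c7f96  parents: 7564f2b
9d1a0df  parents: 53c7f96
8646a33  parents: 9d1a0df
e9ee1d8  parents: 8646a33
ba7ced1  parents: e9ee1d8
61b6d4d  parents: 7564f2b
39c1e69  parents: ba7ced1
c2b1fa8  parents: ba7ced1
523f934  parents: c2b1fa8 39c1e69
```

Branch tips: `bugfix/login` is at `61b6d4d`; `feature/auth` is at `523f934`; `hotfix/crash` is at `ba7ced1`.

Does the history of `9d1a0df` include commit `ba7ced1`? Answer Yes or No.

Ancestors of 9d1a0df: {49d13cf, 53c7f96, 7564f2b, 9d1a0df}.
ba7ced1 is not in that set, so it is not an ancestor of 9d1a0df.

No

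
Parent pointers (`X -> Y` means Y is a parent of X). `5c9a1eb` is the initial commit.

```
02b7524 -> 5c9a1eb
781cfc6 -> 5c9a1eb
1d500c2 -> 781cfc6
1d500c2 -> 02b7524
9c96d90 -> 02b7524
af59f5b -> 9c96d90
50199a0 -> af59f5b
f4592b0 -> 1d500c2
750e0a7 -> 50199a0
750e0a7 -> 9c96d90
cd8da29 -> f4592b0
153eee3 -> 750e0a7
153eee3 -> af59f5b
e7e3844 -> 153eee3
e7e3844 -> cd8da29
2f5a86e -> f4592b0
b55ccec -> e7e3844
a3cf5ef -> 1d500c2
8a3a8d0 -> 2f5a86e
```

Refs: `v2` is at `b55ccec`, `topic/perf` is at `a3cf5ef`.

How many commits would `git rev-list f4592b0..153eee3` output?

5

Reachable from 153eee3: {02b7524, 153eee3, 50199a0, 5c9a1eb, 750e0a7, 9c96d90, af59f5b}.
Reachable from f4592b0: {02b7524, 1d500c2, 5c9a1eb, 781cfc6, f4592b0}.
In 153eee3's history but not f4592b0's: {153eee3, 50199a0, 750e0a7, 9c96d90, af59f5b} — 5 commits.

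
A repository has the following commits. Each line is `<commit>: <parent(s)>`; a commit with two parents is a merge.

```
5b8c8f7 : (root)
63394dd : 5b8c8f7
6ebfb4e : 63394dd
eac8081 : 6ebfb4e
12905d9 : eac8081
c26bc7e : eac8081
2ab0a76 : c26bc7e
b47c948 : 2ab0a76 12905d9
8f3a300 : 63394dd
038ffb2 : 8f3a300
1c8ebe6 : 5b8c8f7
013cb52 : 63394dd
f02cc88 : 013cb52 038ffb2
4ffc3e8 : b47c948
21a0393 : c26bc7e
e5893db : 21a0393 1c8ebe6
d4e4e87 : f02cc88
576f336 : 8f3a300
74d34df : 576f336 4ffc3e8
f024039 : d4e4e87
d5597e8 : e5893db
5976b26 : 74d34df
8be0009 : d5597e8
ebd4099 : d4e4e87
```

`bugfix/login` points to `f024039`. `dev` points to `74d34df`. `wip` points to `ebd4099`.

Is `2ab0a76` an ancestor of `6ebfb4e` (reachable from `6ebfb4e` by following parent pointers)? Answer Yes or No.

No

Ancestors of 6ebfb4e: {5b8c8f7, 63394dd, 6ebfb4e}.
2ab0a76 is not in that set, so it is not an ancestor of 6ebfb4e.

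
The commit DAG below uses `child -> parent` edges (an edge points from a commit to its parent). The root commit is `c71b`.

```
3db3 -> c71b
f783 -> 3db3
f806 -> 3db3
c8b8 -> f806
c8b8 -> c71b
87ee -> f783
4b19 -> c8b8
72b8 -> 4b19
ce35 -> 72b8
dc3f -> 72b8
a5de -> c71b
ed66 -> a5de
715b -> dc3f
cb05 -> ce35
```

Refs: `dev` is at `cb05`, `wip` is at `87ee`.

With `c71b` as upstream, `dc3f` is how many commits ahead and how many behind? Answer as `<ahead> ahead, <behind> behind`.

6 ahead, 0 behind

Reachable from dc3f: {3db3, 4b19, 72b8, c71b, c8b8, dc3f, f806}.
Reachable from c71b: {c71b}.
Only in dc3f's history (ahead): {3db3, 4b19, 72b8, c8b8, dc3f, f806} — 6.
Only in c71b's history (behind): {} — 0.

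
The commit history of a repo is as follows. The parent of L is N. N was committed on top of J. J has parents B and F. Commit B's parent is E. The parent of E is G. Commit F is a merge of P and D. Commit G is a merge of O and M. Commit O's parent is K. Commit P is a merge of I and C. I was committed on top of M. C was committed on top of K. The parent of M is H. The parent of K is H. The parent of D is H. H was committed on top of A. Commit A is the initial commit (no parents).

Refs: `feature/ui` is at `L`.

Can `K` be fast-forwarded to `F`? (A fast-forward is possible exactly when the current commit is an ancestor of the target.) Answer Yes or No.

A fast-forward from K to F is possible iff K is an ancestor of F.
Ancestors of F: {A, C, D, F, H, I, K, M, P}.
K is among them, so fast-forward is possible.

Yes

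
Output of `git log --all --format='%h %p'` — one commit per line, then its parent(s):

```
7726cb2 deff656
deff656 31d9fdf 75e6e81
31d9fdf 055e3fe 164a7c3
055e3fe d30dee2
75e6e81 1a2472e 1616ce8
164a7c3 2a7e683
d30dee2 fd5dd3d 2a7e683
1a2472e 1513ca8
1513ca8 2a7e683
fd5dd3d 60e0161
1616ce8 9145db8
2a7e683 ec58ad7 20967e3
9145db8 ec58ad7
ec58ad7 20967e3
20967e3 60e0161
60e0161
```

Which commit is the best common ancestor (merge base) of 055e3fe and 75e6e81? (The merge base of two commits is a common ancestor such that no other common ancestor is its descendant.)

Ancestors of 055e3fe: {055e3fe, 20967e3, 2a7e683, 60e0161, d30dee2, ec58ad7, fd5dd3d}.
Ancestors of 75e6e81: {1513ca8, 1616ce8, 1a2472e, 20967e3, 2a7e683, 60e0161, 75e6e81, 9145db8, ec58ad7}.
Common ancestors: {20967e3, 2a7e683, 60e0161, ec58ad7}.
Among these, 2a7e683 is not an ancestor of any other common ancestor — it is the merge base.

2a7e683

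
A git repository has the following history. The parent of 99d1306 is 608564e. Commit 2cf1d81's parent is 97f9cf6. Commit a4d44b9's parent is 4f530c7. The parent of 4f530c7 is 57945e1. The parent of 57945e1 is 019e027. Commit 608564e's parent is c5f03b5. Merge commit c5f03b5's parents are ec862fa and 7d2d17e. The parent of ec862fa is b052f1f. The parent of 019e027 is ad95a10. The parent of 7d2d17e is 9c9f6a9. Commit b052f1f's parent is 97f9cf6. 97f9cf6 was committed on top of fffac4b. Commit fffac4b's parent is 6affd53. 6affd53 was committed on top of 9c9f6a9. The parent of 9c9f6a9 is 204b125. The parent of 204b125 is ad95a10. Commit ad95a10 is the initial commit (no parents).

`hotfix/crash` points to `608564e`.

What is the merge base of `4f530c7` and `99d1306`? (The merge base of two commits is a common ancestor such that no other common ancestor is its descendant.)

ad95a10

Ancestors of 4f530c7: {019e027, 4f530c7, 57945e1, ad95a10}.
Ancestors of 99d1306: {204b125, 608564e, 6affd53, 7d2d17e, 97f9cf6, 99d1306, 9c9f6a9, ad95a10, b052f1f, c5f03b5, ec862fa, fffac4b}.
Common ancestors: {ad95a10}.
The only common ancestor is ad95a10, so it is the merge base.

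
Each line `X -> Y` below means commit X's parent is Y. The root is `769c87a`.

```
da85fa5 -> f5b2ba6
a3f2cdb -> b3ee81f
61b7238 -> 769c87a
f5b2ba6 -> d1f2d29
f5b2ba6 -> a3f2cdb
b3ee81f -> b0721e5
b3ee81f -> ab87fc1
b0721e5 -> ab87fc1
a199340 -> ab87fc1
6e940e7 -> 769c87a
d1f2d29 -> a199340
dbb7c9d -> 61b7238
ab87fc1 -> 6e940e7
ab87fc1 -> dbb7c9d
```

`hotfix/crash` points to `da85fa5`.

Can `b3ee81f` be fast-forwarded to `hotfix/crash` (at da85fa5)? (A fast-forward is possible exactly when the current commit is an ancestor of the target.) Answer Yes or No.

Yes

A fast-forward from b3ee81f to da85fa5 is possible iff b3ee81f is an ancestor of da85fa5.
Ancestors of da85fa5: {61b7238, 6e940e7, 769c87a, a199340, a3f2cdb, ab87fc1, b0721e5, b3ee81f, d1f2d29, da85fa5, dbb7c9d, f5b2ba6}.
b3ee81f is among them, so fast-forward is possible.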